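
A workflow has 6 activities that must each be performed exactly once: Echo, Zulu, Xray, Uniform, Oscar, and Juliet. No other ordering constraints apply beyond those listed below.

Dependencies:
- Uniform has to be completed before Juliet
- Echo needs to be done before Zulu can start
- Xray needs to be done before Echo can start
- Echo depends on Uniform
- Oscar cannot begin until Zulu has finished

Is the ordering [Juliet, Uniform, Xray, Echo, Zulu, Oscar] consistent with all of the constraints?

No

The sequence places Juliet ahead of Uniform.
That contradicts the constraint that Uniform must precede Juliet.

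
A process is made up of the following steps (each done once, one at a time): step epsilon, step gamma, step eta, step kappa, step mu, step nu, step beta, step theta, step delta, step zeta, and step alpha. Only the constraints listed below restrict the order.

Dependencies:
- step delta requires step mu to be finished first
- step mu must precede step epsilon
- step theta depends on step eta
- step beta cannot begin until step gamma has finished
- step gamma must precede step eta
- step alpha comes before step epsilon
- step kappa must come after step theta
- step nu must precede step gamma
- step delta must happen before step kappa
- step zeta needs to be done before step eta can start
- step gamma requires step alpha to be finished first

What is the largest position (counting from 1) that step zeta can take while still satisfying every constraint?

8

The steps that are forced after step zeta, directly or by a chain of constraints, are step eta, step kappa, step theta. That's 3 steps.
So at least 3 steps follow step zeta, putting step zeta no later than position 8. That position is achievable by scheduling everything else first.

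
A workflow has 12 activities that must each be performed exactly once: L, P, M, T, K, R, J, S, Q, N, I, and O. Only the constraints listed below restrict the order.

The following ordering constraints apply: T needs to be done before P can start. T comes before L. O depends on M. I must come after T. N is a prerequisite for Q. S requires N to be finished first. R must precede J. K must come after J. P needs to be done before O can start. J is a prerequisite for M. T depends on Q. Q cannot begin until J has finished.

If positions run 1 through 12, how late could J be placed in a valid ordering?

Every activity that must follow J has to come after it. Tracing all chains starting from J, those activities are: L, P, M, T, K, Q, I, O — 8 in total.
With 8 mandatory successors out of 12 activities total, the latest slot for J is 12−8 = 4, and it's reachable by doing all non-successors before J.

4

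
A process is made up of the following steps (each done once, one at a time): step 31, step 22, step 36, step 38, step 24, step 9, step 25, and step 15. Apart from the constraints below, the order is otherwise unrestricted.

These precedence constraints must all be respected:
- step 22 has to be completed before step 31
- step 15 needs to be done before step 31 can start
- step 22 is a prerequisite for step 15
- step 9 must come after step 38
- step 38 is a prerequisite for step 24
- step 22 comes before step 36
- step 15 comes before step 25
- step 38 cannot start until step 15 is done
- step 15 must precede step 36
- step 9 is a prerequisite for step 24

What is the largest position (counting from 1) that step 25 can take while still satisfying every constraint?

Nothing depends on step 25, so it can be the final step, position 8.

8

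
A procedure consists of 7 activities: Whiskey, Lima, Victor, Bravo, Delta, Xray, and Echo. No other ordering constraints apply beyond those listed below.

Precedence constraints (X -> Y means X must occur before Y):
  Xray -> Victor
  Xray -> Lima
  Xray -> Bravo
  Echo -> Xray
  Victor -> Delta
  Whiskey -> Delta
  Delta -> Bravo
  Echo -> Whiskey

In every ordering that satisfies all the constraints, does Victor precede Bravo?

Yes

Following the dependencies: Victor → Delta → Bravo.
So Victor must precede Bravo in any valid ordering.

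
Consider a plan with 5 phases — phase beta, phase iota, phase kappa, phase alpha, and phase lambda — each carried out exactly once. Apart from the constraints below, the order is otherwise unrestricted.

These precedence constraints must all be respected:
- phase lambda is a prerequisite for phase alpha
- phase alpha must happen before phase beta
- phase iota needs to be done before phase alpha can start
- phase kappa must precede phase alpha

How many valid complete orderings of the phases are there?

3 phases have no prerequisites (phase iota, phase kappa, phase lambda), so any of them could come first.
Counting all ways to extend the partial order to a total order gives 6.

6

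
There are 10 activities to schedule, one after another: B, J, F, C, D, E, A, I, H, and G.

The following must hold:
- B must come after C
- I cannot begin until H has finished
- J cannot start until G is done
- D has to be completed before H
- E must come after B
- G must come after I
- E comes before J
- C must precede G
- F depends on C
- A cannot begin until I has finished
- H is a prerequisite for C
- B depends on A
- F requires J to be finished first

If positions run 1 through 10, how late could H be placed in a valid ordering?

2

Following every chain forward from H, the activities that must come later are B, J, F, C, E, A, I, G — 8 of them.
So at least 8 activities follow H, putting H no later than position 2. That position is achievable by scheduling everything else first.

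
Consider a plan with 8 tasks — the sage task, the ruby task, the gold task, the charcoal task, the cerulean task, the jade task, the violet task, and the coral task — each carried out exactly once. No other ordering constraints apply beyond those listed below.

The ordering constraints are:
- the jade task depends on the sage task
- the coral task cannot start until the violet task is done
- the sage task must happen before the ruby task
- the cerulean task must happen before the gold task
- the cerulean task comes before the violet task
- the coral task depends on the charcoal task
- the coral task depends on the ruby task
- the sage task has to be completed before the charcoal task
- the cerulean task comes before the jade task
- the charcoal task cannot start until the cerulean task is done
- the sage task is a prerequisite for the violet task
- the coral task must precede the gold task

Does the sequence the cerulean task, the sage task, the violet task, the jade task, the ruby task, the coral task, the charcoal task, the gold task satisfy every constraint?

No

Here the charcoal task comes after the coral task.
That contradicts the constraint that the charcoal task must precede the coral task.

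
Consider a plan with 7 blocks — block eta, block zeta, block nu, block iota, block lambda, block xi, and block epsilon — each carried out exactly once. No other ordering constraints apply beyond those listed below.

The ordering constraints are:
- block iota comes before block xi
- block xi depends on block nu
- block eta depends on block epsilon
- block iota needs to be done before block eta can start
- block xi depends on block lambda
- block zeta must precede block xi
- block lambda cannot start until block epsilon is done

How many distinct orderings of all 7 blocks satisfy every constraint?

4 blocks have no prerequisites (block zeta, block nu, block iota, block epsilon), so any of them could come first.
Enumerating by repeatedly choosing an available block (one whose prerequisites are all placed) gives 210 distinct complete orderings.

210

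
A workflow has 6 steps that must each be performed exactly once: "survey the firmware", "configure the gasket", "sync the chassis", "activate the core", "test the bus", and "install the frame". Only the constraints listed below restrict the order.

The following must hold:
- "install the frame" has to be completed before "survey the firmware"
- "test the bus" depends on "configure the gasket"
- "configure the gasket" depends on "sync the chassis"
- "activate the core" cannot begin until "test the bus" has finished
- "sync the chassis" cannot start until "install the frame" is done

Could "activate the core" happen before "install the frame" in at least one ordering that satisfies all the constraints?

No

The constraints give a chain "install the frame" → "sync the chassis" → "configure the gasket" → "test the bus" → "activate the core", which forces "install the frame" before "activate the core".
So no valid ordering can have "activate the core" before "install the frame".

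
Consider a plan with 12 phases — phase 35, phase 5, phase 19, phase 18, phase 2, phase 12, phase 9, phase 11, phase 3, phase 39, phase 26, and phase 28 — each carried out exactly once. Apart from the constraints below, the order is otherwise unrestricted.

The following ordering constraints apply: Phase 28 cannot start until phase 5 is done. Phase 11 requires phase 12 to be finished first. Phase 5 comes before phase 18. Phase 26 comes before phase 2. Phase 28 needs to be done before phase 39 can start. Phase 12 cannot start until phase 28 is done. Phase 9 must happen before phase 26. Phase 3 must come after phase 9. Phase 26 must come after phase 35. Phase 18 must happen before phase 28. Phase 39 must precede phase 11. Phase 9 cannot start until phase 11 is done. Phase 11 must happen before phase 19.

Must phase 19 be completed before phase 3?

No chain of constraints connects phase 19 to phase 3 in either direction.
A valid ordering placing phase 3 before phase 19 exists, so the answer is no.

No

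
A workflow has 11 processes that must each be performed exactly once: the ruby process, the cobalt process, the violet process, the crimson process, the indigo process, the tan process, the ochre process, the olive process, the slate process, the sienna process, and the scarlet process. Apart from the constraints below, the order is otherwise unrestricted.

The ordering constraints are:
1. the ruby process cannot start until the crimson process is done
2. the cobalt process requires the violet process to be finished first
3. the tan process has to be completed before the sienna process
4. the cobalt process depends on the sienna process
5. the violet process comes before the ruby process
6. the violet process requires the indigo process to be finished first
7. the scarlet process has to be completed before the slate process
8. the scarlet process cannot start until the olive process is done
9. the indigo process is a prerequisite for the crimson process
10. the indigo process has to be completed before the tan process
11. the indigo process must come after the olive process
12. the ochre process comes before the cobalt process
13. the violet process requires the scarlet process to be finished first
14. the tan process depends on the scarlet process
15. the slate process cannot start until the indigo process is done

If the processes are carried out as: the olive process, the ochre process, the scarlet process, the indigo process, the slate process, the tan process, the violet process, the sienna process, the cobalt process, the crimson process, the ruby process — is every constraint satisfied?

Every stated constraint is respected: the ochre process sits at position 2, ahead of the cobalt process at position 9, and each of the other listed pairs likewise has the predecessor earlier in the sequence.

Yes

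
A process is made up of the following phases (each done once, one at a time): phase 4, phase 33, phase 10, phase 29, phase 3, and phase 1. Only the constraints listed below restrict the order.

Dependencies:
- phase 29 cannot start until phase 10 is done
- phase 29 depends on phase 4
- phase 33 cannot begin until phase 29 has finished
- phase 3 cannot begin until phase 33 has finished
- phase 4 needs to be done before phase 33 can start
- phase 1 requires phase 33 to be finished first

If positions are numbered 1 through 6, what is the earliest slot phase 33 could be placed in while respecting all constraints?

Working backwards through the constraints from phase 33, its full set of required predecessors is phase 4, phase 10, phase 29 — 3 of them.
With 3 mandatory predecessors, the earliest phase 33 can sit is position 3+1 = 4, and placing just those 3 first achieves it.

4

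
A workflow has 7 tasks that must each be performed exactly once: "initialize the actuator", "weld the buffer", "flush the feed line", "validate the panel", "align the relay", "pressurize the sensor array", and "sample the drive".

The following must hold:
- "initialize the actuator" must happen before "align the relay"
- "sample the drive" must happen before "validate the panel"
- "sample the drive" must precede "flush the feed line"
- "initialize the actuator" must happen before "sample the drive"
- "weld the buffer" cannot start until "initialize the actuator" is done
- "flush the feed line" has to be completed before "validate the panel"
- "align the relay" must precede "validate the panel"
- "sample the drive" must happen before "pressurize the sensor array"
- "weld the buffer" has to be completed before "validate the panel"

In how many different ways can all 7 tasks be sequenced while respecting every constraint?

"initialize the actuator" is the only task with nothing required before it, so every ordering starts there.
Enumerating by repeatedly choosing an available task (one whose prerequisites are all placed) gives 52 distinct complete orderings.

52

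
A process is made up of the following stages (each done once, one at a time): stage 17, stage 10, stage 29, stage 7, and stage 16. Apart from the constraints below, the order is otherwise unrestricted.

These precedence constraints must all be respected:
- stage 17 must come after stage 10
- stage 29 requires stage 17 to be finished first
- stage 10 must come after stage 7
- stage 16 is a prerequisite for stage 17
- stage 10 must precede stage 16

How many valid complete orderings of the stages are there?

Only stage 7 has no prerequisites, so it must go first.
Continuing from there, at each step only one stage has all its prerequisites placed, so the ordering is fully determined — there is exactly 1.

1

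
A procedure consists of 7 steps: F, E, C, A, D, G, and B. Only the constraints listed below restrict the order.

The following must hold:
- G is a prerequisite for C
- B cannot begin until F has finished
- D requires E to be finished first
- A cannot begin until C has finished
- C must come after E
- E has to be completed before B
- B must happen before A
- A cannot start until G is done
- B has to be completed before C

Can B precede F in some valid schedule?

No

There is a dependency chain F → B, so B always comes after F.
So no valid ordering can have B before F.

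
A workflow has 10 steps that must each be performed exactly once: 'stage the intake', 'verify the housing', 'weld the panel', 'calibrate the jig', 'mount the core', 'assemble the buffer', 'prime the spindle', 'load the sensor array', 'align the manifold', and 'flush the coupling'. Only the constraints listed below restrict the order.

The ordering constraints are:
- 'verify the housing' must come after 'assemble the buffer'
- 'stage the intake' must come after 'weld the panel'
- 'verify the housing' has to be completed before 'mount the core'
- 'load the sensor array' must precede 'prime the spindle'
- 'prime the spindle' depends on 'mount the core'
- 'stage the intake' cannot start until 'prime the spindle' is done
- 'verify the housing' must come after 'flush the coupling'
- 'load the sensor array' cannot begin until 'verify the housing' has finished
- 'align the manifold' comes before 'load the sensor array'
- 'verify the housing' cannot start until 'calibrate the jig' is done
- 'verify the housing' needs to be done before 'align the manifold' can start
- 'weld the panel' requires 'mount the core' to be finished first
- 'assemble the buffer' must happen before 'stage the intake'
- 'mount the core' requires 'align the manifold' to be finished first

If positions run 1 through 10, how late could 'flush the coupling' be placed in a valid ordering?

3

Following every chain forward from 'flush the coupling', the steps that must come later are 'stage the intake', 'verify the housing', 'weld the panel', 'mount the core', 'prime the spindle', 'load the sensor array', 'align the manifold' — 7 of them.
With 7 mandatory successors out of 10 steps total, the latest slot for 'flush the coupling' is 10−7 = 3, and it's reachable by doing all non-successors before 'flush the coupling'.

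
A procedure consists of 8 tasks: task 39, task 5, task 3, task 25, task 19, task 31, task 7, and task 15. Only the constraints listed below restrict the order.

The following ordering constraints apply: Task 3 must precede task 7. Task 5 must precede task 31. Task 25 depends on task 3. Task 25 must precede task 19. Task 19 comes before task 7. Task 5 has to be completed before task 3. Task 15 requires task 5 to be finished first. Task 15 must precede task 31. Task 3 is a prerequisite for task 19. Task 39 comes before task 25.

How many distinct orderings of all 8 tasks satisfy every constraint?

57

2 tasks have no prerequisites (task 39, task 5), so any of them could come first.
Counting all ways to extend the partial order to a total order gives 57.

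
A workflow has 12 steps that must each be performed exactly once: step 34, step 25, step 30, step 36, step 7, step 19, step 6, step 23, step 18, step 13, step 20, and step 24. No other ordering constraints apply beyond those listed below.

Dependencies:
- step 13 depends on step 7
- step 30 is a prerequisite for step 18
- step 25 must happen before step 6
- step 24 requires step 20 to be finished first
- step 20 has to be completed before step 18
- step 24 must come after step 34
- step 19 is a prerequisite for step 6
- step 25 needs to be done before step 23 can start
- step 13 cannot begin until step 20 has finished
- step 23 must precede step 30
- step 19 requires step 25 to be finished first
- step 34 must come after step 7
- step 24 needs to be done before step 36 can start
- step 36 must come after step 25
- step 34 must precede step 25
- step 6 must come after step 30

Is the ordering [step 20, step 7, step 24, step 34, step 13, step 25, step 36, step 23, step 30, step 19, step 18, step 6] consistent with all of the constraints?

No

The sequence places step 24 ahead of step 34.
That contradicts the constraint that step 34 must precede step 24.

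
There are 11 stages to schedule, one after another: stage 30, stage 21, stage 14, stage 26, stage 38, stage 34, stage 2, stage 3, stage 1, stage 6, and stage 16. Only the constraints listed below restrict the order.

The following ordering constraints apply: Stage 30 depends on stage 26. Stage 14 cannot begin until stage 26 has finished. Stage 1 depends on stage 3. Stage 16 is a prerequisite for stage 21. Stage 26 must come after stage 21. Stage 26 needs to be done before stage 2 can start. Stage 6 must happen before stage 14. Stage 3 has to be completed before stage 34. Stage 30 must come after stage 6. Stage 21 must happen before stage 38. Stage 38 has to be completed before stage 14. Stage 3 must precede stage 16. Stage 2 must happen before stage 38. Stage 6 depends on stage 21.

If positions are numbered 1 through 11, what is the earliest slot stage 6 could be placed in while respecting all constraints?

Every stage that must precede stage 6 has to come before it. Tracing all chains that end at stage 6, those stages are: stage 21, stage 3, stage 16 — 3 in total.
With 3 mandatory predecessors, the earliest stage 6 can sit is position 3+1 = 4, and placing just those 3 first achieves it.

4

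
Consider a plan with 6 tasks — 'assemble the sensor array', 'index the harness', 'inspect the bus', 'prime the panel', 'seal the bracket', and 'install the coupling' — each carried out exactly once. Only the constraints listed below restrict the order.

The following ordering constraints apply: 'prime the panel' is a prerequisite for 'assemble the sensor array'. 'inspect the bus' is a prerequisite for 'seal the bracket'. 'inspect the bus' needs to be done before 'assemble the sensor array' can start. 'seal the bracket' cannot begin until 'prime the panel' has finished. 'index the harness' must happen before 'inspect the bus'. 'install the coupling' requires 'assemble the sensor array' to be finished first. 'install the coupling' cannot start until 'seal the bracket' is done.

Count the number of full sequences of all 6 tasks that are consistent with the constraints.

2 tasks have no prerequisites ('index the harness', 'prime the panel'), so any of them could come first.
Enumerating by repeatedly choosing an available task (one whose prerequisites are all placed) gives 6 distinct complete orderings.

6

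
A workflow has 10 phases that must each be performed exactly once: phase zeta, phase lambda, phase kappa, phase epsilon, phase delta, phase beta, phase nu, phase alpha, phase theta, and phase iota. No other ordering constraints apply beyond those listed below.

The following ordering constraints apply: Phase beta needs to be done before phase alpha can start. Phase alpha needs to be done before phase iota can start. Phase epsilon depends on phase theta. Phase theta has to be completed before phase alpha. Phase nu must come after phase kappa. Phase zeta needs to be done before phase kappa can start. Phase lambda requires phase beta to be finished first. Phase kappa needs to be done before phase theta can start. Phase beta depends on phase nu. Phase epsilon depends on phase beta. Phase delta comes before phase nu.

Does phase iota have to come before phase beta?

The constraints actually force phase beta before phase iota (via phase beta → phase alpha → phase iota), not the other way around.
So phase iota never precedes phase beta.

No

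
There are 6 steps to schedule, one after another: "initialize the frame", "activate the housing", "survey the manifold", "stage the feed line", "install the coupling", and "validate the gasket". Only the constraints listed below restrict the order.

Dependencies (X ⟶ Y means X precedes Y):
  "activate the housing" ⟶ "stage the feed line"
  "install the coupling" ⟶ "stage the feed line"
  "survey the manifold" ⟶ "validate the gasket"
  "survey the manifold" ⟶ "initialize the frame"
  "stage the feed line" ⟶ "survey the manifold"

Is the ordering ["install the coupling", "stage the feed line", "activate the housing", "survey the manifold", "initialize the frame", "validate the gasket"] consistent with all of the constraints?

In the proposed order, "stage the feed line" appears before "activate the housing".
Since "activate the housing" is required before "stage the feed line", the ordering is invalid.

No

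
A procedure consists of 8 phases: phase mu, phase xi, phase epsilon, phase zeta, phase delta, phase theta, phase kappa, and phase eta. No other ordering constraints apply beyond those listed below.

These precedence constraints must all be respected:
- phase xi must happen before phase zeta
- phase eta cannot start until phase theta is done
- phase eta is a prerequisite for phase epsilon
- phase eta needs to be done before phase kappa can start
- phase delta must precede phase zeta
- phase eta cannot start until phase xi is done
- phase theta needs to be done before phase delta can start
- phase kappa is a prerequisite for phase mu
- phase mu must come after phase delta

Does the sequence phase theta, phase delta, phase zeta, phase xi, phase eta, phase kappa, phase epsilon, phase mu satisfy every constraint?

No

The sequence places phase zeta ahead of phase xi.
Since phase xi is required before phase zeta, the ordering is invalid.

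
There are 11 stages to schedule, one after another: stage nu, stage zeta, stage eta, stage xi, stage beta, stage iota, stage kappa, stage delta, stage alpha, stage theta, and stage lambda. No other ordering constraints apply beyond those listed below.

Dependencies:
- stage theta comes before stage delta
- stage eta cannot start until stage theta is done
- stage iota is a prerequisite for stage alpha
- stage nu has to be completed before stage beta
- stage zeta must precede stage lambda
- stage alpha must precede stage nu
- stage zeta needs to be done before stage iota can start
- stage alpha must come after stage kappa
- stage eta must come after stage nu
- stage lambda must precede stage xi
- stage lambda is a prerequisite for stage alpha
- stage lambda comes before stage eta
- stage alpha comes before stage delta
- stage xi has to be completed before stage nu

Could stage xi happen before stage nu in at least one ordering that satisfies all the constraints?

Every valid ordering already has stage xi before stage nu (the constraints require it), so in particular at least one does.

Yes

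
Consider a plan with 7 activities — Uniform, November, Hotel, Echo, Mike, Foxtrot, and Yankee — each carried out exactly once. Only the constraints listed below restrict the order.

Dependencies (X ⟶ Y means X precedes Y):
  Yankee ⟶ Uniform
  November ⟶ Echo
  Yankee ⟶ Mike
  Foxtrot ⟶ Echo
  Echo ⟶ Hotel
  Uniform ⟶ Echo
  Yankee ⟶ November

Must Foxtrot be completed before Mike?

No

Foxtrot and Mike are not related by any chain of constraints.
So Foxtrot can come before Mike or after — it is not forced.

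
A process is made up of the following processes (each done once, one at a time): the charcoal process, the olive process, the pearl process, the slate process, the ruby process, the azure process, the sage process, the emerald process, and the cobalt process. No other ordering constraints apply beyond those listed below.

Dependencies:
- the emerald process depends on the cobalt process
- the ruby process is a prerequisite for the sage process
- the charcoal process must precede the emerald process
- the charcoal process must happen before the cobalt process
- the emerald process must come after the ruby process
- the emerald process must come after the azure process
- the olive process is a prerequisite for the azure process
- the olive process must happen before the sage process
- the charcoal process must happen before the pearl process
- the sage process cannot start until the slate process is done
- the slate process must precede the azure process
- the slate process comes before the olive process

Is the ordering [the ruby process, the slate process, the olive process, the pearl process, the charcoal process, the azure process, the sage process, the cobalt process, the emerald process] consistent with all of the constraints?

No

The sequence places the pearl process ahead of the charcoal process.
Since the charcoal process is required before the pearl process, the ordering is invalid.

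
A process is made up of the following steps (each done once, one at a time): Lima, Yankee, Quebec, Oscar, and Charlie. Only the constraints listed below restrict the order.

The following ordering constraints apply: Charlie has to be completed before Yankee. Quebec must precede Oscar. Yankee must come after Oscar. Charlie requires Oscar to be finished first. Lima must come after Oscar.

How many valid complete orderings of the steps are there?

Quebec is the only step with nothing required before it, so every ordering starts there.
Enumerating by repeatedly choosing an available step (one whose prerequisites are all placed) gives 3 distinct complete orderings.

3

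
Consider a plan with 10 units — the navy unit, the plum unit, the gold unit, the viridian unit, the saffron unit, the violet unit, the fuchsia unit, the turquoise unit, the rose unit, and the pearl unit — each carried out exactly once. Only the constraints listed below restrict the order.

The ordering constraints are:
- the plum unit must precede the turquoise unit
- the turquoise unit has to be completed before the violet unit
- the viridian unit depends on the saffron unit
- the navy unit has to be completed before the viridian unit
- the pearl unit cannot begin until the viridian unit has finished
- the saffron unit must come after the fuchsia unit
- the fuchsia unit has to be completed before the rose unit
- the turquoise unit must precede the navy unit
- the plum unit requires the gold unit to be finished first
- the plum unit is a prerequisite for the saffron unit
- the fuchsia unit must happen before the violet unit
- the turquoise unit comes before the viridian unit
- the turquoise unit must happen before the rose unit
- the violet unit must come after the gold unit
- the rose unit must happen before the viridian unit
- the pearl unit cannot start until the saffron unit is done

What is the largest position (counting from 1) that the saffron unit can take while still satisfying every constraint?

8

Following every chain forward from the saffron unit, the units that must come later are the viridian unit, the pearl unit — 2 of them.
So at least 2 units follow the saffron unit, putting the saffron unit no later than position 8. That position is achievable by scheduling everything else first.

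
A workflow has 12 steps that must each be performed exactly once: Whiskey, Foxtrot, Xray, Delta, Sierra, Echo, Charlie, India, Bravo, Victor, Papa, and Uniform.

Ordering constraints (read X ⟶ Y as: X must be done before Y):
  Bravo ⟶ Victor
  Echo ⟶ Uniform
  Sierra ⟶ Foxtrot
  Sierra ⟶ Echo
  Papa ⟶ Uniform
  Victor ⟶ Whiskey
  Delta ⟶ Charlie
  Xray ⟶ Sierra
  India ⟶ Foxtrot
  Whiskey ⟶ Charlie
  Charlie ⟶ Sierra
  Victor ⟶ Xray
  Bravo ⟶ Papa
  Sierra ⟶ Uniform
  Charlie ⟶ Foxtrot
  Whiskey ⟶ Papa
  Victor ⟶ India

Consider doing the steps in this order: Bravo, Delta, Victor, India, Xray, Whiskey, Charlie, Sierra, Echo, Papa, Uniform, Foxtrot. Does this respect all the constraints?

Yes

Every stated constraint is respected: Bravo sits at position 1, ahead of Papa at position 10, and each of the other listed pairs likewise has the predecessor earlier in the sequence.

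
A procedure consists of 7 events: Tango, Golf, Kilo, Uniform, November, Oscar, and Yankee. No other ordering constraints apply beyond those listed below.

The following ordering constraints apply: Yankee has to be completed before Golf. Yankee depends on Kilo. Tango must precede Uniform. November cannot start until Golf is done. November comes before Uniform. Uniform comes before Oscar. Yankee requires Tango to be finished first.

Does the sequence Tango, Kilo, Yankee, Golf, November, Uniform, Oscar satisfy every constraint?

Going through the constraints one by one, each required predecessor appears earlier in the sequence than its dependent — e.g. Tango (position 1) is before Uniform (position 6), as required.

Yes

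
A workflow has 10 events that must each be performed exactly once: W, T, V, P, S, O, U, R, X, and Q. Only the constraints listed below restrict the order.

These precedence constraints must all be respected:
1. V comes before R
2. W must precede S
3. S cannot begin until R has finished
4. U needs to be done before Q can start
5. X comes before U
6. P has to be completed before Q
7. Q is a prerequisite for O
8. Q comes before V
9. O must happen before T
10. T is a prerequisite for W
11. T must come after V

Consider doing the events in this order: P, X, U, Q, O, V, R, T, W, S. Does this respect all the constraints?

Going through the constraints one by one, each required predecessor appears earlier in the sequence than its dependent — e.g. O (position 5) is before T (position 8), as required.

Yes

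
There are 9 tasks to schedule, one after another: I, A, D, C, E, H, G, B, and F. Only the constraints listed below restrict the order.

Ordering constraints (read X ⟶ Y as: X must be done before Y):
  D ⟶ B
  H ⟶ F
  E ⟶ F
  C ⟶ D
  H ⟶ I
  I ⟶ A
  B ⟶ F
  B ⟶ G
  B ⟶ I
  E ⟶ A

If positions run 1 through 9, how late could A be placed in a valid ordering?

No constraint forces any task after A, so it can be placed last, in position 9.

9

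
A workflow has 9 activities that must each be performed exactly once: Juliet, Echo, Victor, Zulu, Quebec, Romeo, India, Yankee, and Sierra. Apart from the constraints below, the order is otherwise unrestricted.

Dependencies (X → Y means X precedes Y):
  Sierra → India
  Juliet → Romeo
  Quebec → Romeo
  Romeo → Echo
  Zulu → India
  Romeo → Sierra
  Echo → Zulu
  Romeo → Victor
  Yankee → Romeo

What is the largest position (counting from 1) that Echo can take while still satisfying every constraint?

7

Following every chain forward from Echo, the activities that must come later are Zulu, India — 2 of them.
So at least 2 activities follow Echo, putting Echo no later than position 7. That position is achievable by scheduling everything else first.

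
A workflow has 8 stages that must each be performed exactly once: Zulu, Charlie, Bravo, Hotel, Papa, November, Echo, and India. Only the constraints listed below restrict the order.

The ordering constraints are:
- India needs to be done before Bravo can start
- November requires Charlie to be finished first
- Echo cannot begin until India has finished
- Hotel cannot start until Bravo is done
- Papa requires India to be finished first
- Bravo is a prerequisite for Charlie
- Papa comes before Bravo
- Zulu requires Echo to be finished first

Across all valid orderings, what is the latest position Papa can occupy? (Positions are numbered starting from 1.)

Every stage that must follow Papa has to come after it. Tracing all chains starting from Papa, those stages are: Charlie, Bravo, Hotel, November — 4 in total.
With 4 mandatory successors out of 8 stages total, the latest slot for Papa is 8−4 = 4, and it's reachable by doing all non-successors before Papa.

4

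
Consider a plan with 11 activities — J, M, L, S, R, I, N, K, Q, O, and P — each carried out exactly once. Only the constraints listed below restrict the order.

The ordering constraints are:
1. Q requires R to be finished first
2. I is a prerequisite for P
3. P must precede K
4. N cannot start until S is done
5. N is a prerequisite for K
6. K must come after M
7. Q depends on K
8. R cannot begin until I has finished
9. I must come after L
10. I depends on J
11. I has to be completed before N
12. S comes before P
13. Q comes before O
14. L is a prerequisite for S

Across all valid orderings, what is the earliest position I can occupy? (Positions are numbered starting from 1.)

Working backwards through the constraints from I, its full set of required predecessors is J, L — 2 of them.
So at minimum 2 activities come before I, putting I no earlier than position 3. That position is achievable by scheduling exactly those predecessors first.

3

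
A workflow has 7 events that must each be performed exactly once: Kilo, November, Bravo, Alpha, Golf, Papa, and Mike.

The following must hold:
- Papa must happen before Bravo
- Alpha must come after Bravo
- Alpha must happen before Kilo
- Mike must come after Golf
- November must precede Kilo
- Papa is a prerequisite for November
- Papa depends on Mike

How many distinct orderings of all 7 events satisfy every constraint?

Only Golf has no prerequisites, so it must go first.
Enumerating by repeatedly choosing an available event (one whose prerequisites are all placed) gives 3 distinct complete orderings.

3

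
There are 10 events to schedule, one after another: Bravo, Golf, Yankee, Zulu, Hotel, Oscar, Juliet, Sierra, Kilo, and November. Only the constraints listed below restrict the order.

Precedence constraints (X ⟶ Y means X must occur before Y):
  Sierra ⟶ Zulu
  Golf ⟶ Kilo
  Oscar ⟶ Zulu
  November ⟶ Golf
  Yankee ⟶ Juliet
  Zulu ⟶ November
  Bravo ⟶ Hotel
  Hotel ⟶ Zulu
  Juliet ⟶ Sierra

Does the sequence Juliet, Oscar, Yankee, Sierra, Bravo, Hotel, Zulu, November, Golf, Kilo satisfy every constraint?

No

The sequence places Juliet ahead of Yankee.
Since Yankee is required before Juliet, the ordering is invalid.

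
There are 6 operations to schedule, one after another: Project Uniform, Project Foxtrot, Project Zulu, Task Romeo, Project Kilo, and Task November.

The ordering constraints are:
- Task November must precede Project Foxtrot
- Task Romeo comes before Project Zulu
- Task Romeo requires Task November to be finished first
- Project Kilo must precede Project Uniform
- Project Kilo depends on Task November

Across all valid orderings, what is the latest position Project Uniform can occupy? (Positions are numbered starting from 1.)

No constraint forces any operation after Project Uniform, so it can be placed last, in position 6.

6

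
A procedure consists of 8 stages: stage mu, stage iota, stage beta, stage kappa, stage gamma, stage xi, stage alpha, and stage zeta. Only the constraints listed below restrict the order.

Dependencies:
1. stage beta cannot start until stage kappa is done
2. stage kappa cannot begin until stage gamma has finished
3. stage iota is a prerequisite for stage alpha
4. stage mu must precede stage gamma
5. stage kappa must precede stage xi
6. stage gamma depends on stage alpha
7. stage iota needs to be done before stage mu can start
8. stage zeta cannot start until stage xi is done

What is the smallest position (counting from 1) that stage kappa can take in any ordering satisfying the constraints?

5

Working backwards through the constraints from stage kappa, its full set of required predecessors is stage mu, stage iota, stage gamma, stage alpha — 4 of them.
So at minimum 4 stages come before stage kappa, putting stage kappa no earlier than position 5. That position is achievable by scheduling exactly those predecessors first.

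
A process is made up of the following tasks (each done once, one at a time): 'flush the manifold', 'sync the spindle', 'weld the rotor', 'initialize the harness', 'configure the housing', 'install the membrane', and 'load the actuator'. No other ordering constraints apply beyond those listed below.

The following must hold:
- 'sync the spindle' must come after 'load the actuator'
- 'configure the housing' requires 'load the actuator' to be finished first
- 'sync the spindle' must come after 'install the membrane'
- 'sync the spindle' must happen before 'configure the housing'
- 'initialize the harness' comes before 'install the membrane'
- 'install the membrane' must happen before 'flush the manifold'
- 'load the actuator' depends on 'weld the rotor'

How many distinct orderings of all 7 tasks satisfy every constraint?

2 tasks have no prerequisites ('weld the rotor', 'initialize the harness'), so any of them could come first.
Counting all ways to extend the partial order to a total order gives 22.

22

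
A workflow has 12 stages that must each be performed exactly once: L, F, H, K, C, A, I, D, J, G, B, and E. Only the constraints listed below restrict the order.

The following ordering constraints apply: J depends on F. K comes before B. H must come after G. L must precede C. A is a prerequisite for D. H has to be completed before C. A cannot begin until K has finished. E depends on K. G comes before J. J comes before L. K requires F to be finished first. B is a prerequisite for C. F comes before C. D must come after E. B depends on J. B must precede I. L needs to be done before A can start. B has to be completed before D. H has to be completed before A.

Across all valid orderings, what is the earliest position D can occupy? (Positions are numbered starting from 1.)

10

Working backwards through the constraints from D, its full set of required predecessors is L, F, H, K, A, J, G, B, E — 9 of them.
So at minimum 9 stages come before D, putting D no earlier than position 10. That position is achievable by scheduling exactly those predecessors first.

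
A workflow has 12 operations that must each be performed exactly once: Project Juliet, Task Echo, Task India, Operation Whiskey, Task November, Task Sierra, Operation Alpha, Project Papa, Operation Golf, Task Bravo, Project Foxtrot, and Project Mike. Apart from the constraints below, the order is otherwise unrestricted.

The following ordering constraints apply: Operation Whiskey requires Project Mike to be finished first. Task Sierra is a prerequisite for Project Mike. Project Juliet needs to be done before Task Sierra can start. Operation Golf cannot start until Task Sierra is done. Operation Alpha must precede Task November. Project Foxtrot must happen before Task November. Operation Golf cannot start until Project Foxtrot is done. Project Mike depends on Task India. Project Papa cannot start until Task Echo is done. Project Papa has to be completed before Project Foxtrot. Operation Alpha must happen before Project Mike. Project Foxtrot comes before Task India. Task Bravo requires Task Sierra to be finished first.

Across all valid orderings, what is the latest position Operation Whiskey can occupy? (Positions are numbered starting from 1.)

Operation Whiskey has no required successors, so nothing stops it from going last (position 12).

12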